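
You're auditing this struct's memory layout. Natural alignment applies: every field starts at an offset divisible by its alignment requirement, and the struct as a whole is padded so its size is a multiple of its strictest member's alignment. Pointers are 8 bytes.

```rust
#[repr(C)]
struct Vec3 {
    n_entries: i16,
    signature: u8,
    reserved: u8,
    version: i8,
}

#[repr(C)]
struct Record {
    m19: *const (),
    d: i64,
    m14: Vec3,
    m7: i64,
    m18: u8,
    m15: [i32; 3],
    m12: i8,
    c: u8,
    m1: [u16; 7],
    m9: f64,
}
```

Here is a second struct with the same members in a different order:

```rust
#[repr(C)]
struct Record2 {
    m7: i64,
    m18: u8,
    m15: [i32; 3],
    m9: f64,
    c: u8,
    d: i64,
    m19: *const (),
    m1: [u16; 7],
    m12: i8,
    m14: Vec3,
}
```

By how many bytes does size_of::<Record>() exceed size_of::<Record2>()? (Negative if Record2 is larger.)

-8

Vec3: @0: n_entries [2B, align 2] → 2; @2: signature [1B, align 1] → 3; @3: reserved [1B, align 1] → 4; @4: version [1B, align 1] → 5; +1 tail pad (align 2); size 6, align 2
@0: m19 [8B, align 8] → 8
@8: d [8B, align 8] → 16
@16: m14 [6B, align 2] → 22
+2 pad (align 8)
@24: m7 [8B, align 8] → 32
@32: m18 [1B, align 1] → 33
+3 pad (align 4)
@36: m15 [12B, align 4] → 48
@48: m12 [1B, align 1] → 49
@49: c [1B, align 1] → 50
@50: m1 [14B, align 2] → 64
@64: m9 [8B, align 8] → 72
size 72, align 8
— Record2 —
@0: m7 [8B, align 8] → 8
@8: m18 [1B, align 1] → 9
+3 pad (align 4)
@12: m15 [12B, align 4] → 24
@24: m9 [8B, align 8] → 32
@32: c [1B, align 1] → 33
+7 pad (align 8)
@40: d [8B, align 8] → 48
@48: m19 [8B, align 8] → 56
@56: m1 [14B, align 2] → 70
@70: m12 [1B, align 1] → 71
+1 pad (align 2)
@72: m14 [6B, align 2] → 78
+2 tail pad (align 8)
size 80, align 8
72 − 80 = -8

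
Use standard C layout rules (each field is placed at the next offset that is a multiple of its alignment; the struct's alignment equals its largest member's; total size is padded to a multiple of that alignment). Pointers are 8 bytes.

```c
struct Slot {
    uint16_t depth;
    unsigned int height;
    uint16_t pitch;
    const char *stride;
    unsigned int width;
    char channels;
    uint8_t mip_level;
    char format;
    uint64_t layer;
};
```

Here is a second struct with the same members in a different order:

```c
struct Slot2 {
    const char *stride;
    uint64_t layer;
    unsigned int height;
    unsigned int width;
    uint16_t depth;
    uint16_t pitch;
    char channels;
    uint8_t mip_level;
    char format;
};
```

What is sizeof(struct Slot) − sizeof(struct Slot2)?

0..2  depth  (2B, 2-aligned)
2..4  -- padding (2B)
4..8  height  (4B, 4-aligned)
8..10  pitch  (2B, 2-aligned)
10..16  -- padding (6B)
16..24  stride  (8B, 8-aligned)
24..28  width  (4B, 4-aligned)
28..29  channels  (1B, 1-aligned)
29..30  mip_level  (1B, 1-aligned)
30..31  format  (1B, 1-aligned)
31..32  -- padding (1B)
32..40  layer  (8B, 8-aligned)
sizeof = 40, alignof = 8
— Slot2 —
0..8  stride  (8B, 8-aligned)
8..16  layer  (8B, 8-aligned)
16..20  height  (4B, 4-aligned)
20..24  width  (4B, 4-aligned)
24..26  depth  (2B, 2-aligned)
26..28  pitch  (2B, 2-aligned)
28..29  channels  (1B, 1-aligned)
29..30  mip_level  (1B, 1-aligned)
30..31  format  (1B, 1-aligned)
31..32  -- tail padding (1B)
sizeof = 32, alignof = 8
40 − 32 = 8

8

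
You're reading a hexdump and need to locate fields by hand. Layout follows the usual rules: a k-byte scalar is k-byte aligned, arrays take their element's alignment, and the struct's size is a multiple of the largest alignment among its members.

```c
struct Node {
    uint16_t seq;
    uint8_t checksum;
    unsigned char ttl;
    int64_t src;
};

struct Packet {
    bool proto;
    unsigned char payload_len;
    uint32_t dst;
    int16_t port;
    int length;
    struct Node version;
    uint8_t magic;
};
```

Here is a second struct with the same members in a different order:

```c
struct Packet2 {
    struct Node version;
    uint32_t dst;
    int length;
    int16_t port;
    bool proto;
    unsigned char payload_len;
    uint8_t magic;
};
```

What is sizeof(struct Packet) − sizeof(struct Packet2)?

Node: @0: seq [2B, align 2] → 2; @2: checksum [1B, align 1] → 3; @3: ttl [1B, align 1] → 4; +4 pad (align 8); @8: src [8B, align 8] → 16; size 16, align 8
@0: proto [1B, align 1] → 1
@1: payload_len [1B, align 1] → 2
+2 pad (align 4)
@4: dst [4B, align 4] → 8
@8: port [2B, align 2] → 10
+2 pad (align 4)
@12: length [4B, align 4] → 16
@16: version [16B, align 8] → 32
@32: magic [1B, align 1] → 33
+7 tail pad (align 8)
size 40, align 8
— Packet2 —
@0: version [16B, align 8] → 16
@16: dst [4B, align 4] → 20
@20: length [4B, align 4] → 24
@24: port [2B, align 2] → 26
@26: proto [1B, align 1] → 27
@27: payload_len [1B, align 1] → 28
@28: magic [1B, align 1] → 29
+3 tail pad (align 8)
size 32, align 8
40 − 32 = 8

8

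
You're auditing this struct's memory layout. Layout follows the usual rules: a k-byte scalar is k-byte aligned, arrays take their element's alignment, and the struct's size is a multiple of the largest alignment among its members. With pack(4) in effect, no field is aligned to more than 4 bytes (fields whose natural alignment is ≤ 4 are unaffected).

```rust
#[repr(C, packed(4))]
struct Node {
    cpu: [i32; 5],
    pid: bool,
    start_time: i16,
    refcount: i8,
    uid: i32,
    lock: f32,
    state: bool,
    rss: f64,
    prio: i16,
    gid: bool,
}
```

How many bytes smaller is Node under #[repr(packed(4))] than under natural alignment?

4

natural layout:
  cpu at 0 (size 20, align 4) → ends 20
  pid at 20 (size 1, align 1) → ends 21
  pad 1 to align 2 for start_time
  start_time at 22 (size 2, align 2) → ends 24
  refcount at 24 (size 1, align 1) → ends 25
  pad 3 to align 4 for uid
  uid at 28 (size 4, align 4) → ends 32
  lock at 32 (size 4, align 4) → ends 36
  state at 36 (size 1, align 1) → ends 37
  pad 3 to align 8 for rss
  rss at 40 (size 8, align 8) → ends 48
  prio at 48 (size 2, align 2) → ends 50
  gid at 50 (size 1, align 1) → ends 51
  tail pad 5 to reach multiple of 8
  total 56 bytes, alignment 8
packed(4) layout:
  cpu at 0 (size 20, align 4) → ends 20
  pid at 20 (size 1, align 1) → ends 21
  pad 1 to align 2 for start_time
  start_time at 22 (size 2, align 2) → ends 24
  refcount at 24 (size 1, align 1) → ends 25
  pad 3 to align 4 for uid
  uid at 28 (size 4, align 4) → ends 32
  lock at 32 (size 4, align 4) → ends 36
  state at 36 (size 1, align 1) → ends 37
  pad 3 to align 4 for rss
  rss at 40 (size 8, align 4) → ends 48
  prio at 48 (size 2, align 2) → ends 50
  gid at 50 (size 1, align 1) → ends 51
  tail pad 1 to reach multiple of 4
  total 52 bytes, alignment 4
56 − 52 = 4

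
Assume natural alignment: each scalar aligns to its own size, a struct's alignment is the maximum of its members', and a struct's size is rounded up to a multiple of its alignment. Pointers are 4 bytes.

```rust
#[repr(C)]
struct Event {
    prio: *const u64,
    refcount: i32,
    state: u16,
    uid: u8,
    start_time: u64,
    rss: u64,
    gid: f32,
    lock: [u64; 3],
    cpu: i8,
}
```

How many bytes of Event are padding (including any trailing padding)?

@0: prio [4B, align 4] → 4
@4: refcount [4B, align 4] → 8
@8: state [2B, align 2] → 10
@10: uid [1B, align 1] → 11
+5 pad (align 8)
@16: start_time [8B, align 8] → 24
@24: rss [8B, align 8] → 32
@32: gid [4B, align 4] → 36
+4 pad (align 8)
@40: lock [24B, align 8] → 64
@64: cpu [1B, align 1] → 65
+7 tail pad (align 8)
size 72, align 8
data bytes 56, size 72 → padding 16

16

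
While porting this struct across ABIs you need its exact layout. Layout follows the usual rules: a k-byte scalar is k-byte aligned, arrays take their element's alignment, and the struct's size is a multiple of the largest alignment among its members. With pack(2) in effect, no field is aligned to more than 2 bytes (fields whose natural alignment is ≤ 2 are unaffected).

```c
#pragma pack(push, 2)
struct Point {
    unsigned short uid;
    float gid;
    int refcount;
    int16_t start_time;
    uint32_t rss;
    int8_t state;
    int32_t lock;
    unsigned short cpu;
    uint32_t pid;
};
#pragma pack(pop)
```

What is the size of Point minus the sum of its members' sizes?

0..2  uid  (2B, 2-aligned)
2..6  gid  (4B, 2-aligned)
6..10  refcount  (4B, 2-aligned)
10..12  start_time  (2B, 2-aligned)
12..16  rss  (4B, 2-aligned)
16..17  state  (1B, 1-aligned)
17..18  -- padding (1B)
18..22  lock  (4B, 2-aligned)
22..24  cpu  (2B, 2-aligned)
24..28  pid  (4B, 2-aligned)
sizeof = 28, alignof = 2
data bytes 27, size 28 → padding 1

1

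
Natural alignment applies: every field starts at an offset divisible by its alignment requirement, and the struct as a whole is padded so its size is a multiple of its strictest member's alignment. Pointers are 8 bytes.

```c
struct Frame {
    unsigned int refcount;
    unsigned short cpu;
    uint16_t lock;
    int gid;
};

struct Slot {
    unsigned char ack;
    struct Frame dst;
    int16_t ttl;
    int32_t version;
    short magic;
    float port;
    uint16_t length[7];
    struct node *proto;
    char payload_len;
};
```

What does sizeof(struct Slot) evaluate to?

Frame: 0..4  refcount  (4B, 4-aligned); 4..6  cpu  (2B, 2-aligned); 6..8  lock  (2B, 2-aligned); 8..12  gid  (4B, 4-aligned); sizeof = 12, alignof = 4
0..1  ack  (1B, 1-aligned)
1..4  -- padding (3B)
4..16  dst  (12B, 4-aligned)
16..18  ttl  (2B, 2-aligned)
18..20  -- padding (2B)
20..24  version  (4B, 4-aligned)
24..26  magic  (2B, 2-aligned)
26..28  -- padding (2B)
28..32  port  (4B, 4-aligned)
32..46  length  (14B, 2-aligned)
46..48  -- padding (2B)
48..56  proto  (8B, 8-aligned)
56..57  payload_len  (1B, 1-aligned)
57..64  -- tail padding (7B)
sizeof = 64, alignof = 8

64 bytes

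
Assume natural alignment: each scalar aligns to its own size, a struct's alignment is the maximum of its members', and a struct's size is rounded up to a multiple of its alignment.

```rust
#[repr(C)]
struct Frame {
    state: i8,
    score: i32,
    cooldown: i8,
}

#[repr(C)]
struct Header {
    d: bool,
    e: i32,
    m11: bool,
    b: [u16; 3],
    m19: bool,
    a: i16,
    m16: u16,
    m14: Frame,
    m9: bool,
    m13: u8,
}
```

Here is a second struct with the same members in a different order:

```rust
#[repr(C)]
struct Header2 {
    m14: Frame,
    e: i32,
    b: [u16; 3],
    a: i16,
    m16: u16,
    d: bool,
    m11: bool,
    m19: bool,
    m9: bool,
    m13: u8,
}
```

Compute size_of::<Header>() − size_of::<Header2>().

8

Frame: 0..1  state  (1B, 1-aligned); 1..4  -- padding (3B); 4..8  score  (4B, 4-aligned); 8..9  cooldown  (1B, 1-aligned); 9..12  -- tail padding (3B); sizeof = 12, alignof = 4
0..1  d  (1B, 1-aligned)
1..4  -- padding (3B)
4..8  e  (4B, 4-aligned)
8..9  m11  (1B, 1-aligned)
9..10  -- padding (1B)
10..16  b  (6B, 2-aligned)
16..17  m19  (1B, 1-aligned)
17..18  -- padding (1B)
18..20  a  (2B, 2-aligned)
20..22  m16  (2B, 2-aligned)
22..24  -- padding (2B)
24..36  m14  (12B, 4-aligned)
36..37  m9  (1B, 1-aligned)
37..38  m13  (1B, 1-aligned)
38..40  -- tail padding (2B)
sizeof = 40, alignof = 4
— Header2 —
0..12  m14  (12B, 4-aligned)
12..16  e  (4B, 4-aligned)
16..22  b  (6B, 2-aligned)
22..24  a  (2B, 2-aligned)
24..26  m16  (2B, 2-aligned)
26..27  d  (1B, 1-aligned)
27..28  m11  (1B, 1-aligned)
28..29  m19  (1B, 1-aligned)
29..30  m9  (1B, 1-aligned)
30..31  m13  (1B, 1-aligned)
31..32  -- tail padding (1B)
sizeof = 32, alignof = 4
40 − 32 = 8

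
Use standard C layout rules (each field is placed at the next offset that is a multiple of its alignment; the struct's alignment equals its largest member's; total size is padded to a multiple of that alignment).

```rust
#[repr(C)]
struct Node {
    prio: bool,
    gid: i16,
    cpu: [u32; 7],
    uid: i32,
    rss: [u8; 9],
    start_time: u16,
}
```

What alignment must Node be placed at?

member alignments: prio=1, gid=2, cpu=4, uid=4, rss=1, start_time=2
max = 4

4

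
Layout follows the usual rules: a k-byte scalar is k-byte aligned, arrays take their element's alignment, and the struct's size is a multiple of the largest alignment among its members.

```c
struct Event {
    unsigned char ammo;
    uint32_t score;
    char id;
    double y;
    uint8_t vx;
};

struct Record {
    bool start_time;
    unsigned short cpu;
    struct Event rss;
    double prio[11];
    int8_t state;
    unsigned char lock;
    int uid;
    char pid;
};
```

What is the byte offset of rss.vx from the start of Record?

Event: @0: ammo [1B, align 1] → 1; +3 pad (align 4); @4: score [4B, align 4] → 8; @8: id [1B, align 1] → 9; +7 pad (align 8); @16: y [8B, align 8] → 24; @24: vx [1B, align 1] → 25; +7 tail pad (align 8); size 32, align 8
@0: start_time [1B, align 1] → 1
+1 pad (align 2)
@2: cpu [2B, align 2] → 4
+4 pad (align 8)
@8: rss [32B, align 8] → 40
within Event: vx at 24
8 + 24 = 32

32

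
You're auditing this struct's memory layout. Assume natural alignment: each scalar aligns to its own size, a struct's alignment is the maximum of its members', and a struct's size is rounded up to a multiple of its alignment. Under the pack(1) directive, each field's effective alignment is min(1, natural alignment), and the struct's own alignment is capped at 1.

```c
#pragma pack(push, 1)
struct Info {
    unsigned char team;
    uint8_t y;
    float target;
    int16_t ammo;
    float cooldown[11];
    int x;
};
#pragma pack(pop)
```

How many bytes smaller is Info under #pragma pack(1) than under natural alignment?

4

natural layout:
  team at 0 (size 1, align 1) → ends 1
  y at 1 (size 1, align 1) → ends 2
  pad 2 to align 4 for target
  target at 4 (size 4, align 4) → ends 8
  ammo at 8 (size 2, align 2) → ends 10
  pad 2 to align 4 for cooldown
  cooldown at 12 (size 44, align 4) → ends 56
  x at 56 (size 4, align 4) → ends 60
  total 60 bytes, alignment 4
packed(1) layout:
  team at 0 (size 1, align 1) → ends 1
  y at 1 (size 1, align 1) → ends 2
  target at 2 (size 4, align 1) → ends 6
  ammo at 6 (size 2, align 1) → ends 8
  cooldown at 8 (size 44, align 1) → ends 52
  x at 52 (size 4, align 1) → ends 56
  total 56 bytes, alignment 1
60 − 56 = 4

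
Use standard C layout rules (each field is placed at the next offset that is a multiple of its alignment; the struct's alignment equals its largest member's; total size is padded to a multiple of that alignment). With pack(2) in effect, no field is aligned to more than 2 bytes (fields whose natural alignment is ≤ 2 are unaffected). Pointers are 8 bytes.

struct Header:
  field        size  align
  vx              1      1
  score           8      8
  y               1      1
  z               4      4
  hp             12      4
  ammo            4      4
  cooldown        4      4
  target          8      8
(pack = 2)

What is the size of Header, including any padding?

@0: vx [1B, align 1] → 1
+1 pad (align 2)
@2: score [8B, align 2] → 10
@10: y [1B, align 1] → 11
+1 pad (align 2)
@12: z [4B, align 2] → 16
@16: hp [12B, align 2] → 28
@28: ammo [4B, align 2] → 32
@32: cooldown [4B, align 2] → 36
@36: target [8B, align 2] → 44
size 44, align 2

44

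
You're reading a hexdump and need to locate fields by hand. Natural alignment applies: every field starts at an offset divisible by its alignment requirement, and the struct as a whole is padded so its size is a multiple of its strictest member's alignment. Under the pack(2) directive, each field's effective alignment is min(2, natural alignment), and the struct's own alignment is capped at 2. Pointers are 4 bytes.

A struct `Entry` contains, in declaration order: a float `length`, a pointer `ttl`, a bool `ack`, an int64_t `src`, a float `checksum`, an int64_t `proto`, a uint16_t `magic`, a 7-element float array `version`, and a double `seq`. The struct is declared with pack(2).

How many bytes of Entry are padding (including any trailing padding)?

1

@0: length [4B, align 2] → 4
@4: ttl [4B, align 2] → 8
@8: ack [1B, align 1] → 9
+1 pad (align 2)
@10: src [8B, align 2] → 18
@18: checksum [4B, align 2] → 22
@22: proto [8B, align 2] → 30
@30: magic [2B, align 2] → 32
@32: version [28B, align 2] → 60
@60: seq [8B, align 2] → 68
size 68, align 2
data bytes 67, size 68 → padding 1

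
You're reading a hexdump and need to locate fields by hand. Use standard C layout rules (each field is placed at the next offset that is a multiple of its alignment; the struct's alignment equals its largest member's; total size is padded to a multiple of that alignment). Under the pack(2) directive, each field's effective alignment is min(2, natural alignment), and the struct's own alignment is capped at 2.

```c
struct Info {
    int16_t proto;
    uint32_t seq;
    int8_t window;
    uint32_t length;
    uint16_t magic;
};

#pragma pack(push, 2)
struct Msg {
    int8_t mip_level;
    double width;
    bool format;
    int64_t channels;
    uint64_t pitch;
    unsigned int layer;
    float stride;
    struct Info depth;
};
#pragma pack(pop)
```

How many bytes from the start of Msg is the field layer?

Info: 0..2  proto  (2B, 2-aligned); 2..4  -- padding (2B); 4..8  seq  (4B, 4-aligned); 8..9  window  (1B, 1-aligned); 9..12  -- padding (3B); 12..16  length  (4B, 4-aligned); 16..18  magic  (2B, 2-aligned); 18..20  -- tail padding (2B); sizeof = 20, alignof = 4
0..1  mip_level  (1B, 1-aligned)
1..2  -- padding (1B)
2..10  width  (8B, 2-aligned)
10..11  format  (1B, 1-aligned)
11..12  -- padding (1B)
12..20  channels  (8B, 2-aligned)
20..28  pitch  (8B, 2-aligned)
28..32  layer  (4B, 2-aligned)

28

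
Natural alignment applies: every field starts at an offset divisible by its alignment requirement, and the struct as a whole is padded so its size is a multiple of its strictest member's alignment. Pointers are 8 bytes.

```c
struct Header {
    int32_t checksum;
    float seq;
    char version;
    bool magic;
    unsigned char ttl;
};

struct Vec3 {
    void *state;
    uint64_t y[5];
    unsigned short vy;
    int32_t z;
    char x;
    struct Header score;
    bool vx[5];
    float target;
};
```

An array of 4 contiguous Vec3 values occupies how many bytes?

352

Header: 0..4  checksum  (4B, 4-aligned); 4..8  seq  (4B, 4-aligned); 8..9  version  (1B, 1-aligned); 9..10  magic  (1B, 1-aligned); 10..11  ttl  (1B, 1-aligned); 11..12  -- tail padding (1B); sizeof = 12, alignof = 4
0..8  state  (8B, 8-aligned)
8..48  y  (40B, 8-aligned)
48..50  vy  (2B, 2-aligned)
50..52  -- padding (2B)
52..56  z  (4B, 4-aligned)
56..57  x  (1B, 1-aligned)
57..60  -- padding (3B)
60..72  score  (12B, 4-aligned)
72..77  vx  (5B, 1-aligned)
77..80  -- padding (3B)
80..84  target  (4B, 4-aligned)
84..88  -- tail padding (4B)
sizeof = 88, alignof = 8
array of 4: 4 × 88 = 352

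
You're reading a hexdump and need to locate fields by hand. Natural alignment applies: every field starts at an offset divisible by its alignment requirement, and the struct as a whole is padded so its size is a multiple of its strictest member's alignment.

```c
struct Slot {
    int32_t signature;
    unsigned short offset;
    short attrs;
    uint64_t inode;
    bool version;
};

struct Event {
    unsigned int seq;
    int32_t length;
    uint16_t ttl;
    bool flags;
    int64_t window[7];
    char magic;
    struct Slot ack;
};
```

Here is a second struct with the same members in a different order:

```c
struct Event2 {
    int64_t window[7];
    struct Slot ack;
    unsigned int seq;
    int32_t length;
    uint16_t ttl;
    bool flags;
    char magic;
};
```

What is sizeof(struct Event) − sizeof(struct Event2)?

Slot: 0..4  signature  (4B, 4-aligned); 4..6  offset  (2B, 2-aligned); 6..8  attrs  (2B, 2-aligned); 8..16  inode  (8B, 8-aligned); 16..17  version  (1B, 1-aligned); 17..24  -- tail padding (7B); sizeof = 24, alignof = 8
0..4  seq  (4B, 4-aligned)
4..8  length  (4B, 4-aligned)
8..10  ttl  (2B, 2-aligned)
10..11  flags  (1B, 1-aligned)
11..16  -- padding (5B)
16..72  window  (56B, 8-aligned)
72..73  magic  (1B, 1-aligned)
73..80  -- padding (7B)
80..104  ack  (24B, 8-aligned)
sizeof = 104, alignof = 8
— Event2 —
0..56  window  (56B, 8-aligned)
56..80  ack  (24B, 8-aligned)
80..84  seq  (4B, 4-aligned)
84..88  length  (4B, 4-aligned)
88..90  ttl  (2B, 2-aligned)
90..91  flags  (1B, 1-aligned)
91..92  magic  (1B, 1-aligned)
92..96  -- tail padding (4B)
sizeof = 96, alignof = 8
104 − 96 = 8

8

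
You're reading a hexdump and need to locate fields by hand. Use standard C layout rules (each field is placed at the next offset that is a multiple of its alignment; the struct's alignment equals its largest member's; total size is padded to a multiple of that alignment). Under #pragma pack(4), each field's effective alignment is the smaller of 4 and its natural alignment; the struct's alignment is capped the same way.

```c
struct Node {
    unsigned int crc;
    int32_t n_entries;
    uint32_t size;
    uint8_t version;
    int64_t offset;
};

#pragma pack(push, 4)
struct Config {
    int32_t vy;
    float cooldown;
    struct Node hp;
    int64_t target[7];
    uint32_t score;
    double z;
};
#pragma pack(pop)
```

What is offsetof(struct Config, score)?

Node: 0..4  crc  (4B, 4-aligned); 4..8  n_entries  (4B, 4-aligned); 8..12  size  (4B, 4-aligned); 12..13  version  (1B, 1-aligned); 13..16  -- padding (3B); 16..24  offset  (8B, 8-aligned); sizeof = 24, alignof = 8
0..4  vy  (4B, 4-aligned)
4..8  cooldown  (4B, 4-aligned)
8..32  hp  (24B, 4-aligned)
32..88  target  (56B, 4-aligned)
88..92  score  (4B, 4-aligned)

88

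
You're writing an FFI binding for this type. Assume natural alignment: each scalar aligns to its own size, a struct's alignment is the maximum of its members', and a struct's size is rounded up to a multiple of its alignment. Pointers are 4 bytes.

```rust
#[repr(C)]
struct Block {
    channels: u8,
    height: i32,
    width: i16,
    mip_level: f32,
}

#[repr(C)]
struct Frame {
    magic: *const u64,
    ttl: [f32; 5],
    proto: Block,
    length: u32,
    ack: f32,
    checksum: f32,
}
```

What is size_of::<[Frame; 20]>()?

1040

Block: @0: channels [1B, align 1] → 1; +3 pad (align 4); @4: height [4B, align 4] → 8; @8: width [2B, align 2] → 10; +2 pad (align 4); @12: mip_level [4B, align 4] → 16; size 16, align 4
@0: magic [4B, align 4] → 4
@4: ttl [20B, align 4] → 24
@24: proto [16B, align 4] → 40
@40: length [4B, align 4] → 44
@44: ack [4B, align 4] → 48
@48: checksum [4B, align 4] → 52
size 52, align 4
array of 20: 20 × 52 = 1040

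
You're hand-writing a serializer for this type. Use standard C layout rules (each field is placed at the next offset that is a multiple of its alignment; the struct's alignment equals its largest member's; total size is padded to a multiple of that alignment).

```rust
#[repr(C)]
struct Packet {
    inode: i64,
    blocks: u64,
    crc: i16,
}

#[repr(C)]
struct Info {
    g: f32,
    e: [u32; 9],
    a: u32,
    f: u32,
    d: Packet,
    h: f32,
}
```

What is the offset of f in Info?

Packet: inode at 0 (size 8, align 8) → ends 8; blocks at 8 (size 8, align 8) → ends 16; crc at 16 (size 2, align 2) → ends 18; tail pad 6 to reach multiple of 8; total 24 bytes, alignment 8
g at 0 (size 4, align 4) → ends 4
e at 4 (size 36, align 4) → ends 40
a at 40 (size 4, align 4) → ends 44
f at 44 (size 4, align 4) → ends 48

44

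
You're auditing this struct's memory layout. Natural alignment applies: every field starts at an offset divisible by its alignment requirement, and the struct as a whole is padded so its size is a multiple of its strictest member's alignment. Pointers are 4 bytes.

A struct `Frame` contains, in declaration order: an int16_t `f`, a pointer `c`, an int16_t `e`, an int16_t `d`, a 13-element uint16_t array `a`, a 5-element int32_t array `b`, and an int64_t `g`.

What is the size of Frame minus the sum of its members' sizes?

8

f at 0 (size 2, align 2) → ends 2
pad 2 to align 4 for c
c at 4 (size 4, align 4) → ends 8
e at 8 (size 2, align 2) → ends 10
d at 10 (size 2, align 2) → ends 12
a at 12 (size 26, align 2) → ends 38
pad 2 to align 4 for b
b at 40 (size 20, align 4) → ends 60
pad 4 to align 8 for g
g at 64 (size 8, align 8) → ends 72
total 72 bytes, alignment 8
data bytes 64, size 72 → padding 8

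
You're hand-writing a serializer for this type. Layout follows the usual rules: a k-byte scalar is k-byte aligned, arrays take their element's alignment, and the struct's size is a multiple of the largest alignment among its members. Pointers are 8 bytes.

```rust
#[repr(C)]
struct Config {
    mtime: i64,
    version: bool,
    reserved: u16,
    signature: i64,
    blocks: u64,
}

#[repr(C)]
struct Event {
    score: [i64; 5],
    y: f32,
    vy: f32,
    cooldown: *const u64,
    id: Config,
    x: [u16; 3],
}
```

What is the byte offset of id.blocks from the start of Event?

80

Config: 0..8  mtime  (8B, 8-aligned); 8..9  version  (1B, 1-aligned); 9..10  -- padding (1B); 10..12  reserved  (2B, 2-aligned); 12..16  -- padding (4B); 16..24  signature  (8B, 8-aligned); 24..32  blocks  (8B, 8-aligned); sizeof = 32, alignof = 8
0..40  score  (40B, 8-aligned)
40..44  y  (4B, 4-aligned)
44..48  vy  (4B, 4-aligned)
48..56  cooldown  (8B, 8-aligned)
56..88  id  (32B, 8-aligned)
within Config: blocks at 24
56 + 24 = 80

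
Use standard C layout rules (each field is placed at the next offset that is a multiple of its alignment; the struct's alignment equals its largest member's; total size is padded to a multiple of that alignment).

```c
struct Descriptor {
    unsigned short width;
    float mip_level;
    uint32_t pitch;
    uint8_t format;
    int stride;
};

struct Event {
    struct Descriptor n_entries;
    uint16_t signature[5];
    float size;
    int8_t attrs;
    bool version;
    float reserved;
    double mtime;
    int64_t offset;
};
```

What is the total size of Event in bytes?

64 bytes

Descriptor: width at 0 (size 2, align 2) → ends 2; pad 2 to align 4 for mip_level; mip_level at 4 (size 4, align 4) → ends 8; pitch at 8 (size 4, align 4) → ends 12; format at 12 (size 1, align 1) → ends 13; pad 3 to align 4 for stride; stride at 16 (size 4, align 4) → ends 20; total 20 bytes, alignment 4
n_entries at 0 (size 20, align 4) → ends 20
signature at 20 (size 10, align 2) → ends 30
pad 2 to align 4 for size
size at 32 (size 4, align 4) → ends 36
attrs at 36 (size 1, align 1) → ends 37
version at 37 (size 1, align 1) → ends 38
pad 2 to align 4 for reserved
reserved at 40 (size 4, align 4) → ends 44
pad 4 to align 8 for mtime
mtime at 48 (size 8, align 8) → ends 56
offset at 56 (size 8, align 8) → ends 64
total 64 bytes, alignment 8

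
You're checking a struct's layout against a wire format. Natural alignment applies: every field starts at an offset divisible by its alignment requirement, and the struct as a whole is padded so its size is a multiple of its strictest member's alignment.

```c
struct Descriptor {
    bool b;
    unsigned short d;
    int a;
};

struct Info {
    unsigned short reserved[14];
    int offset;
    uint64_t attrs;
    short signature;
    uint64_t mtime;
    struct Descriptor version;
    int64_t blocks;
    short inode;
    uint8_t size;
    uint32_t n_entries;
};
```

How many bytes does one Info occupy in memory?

Descriptor: @0: b [1B, align 1] → 1; +1 pad (align 2); @2: d [2B, align 2] → 4; @4: a [4B, align 4] → 8; size 8, align 4
@0: reserved [28B, align 2] → 28
@28: offset [4B, align 4] → 32
@32: attrs [8B, align 8] → 40
@40: signature [2B, align 2] → 42
+6 pad (align 8)
@48: mtime [8B, align 8] → 56
@56: version [8B, align 4] → 64
@64: blocks [8B, align 8] → 72
@72: inode [2B, align 2] → 74
@74: size [1B, align 1] → 75
+1 pad (align 4)
@76: n_entries [4B, align 4] → 80
size 80, align 8

80 bytes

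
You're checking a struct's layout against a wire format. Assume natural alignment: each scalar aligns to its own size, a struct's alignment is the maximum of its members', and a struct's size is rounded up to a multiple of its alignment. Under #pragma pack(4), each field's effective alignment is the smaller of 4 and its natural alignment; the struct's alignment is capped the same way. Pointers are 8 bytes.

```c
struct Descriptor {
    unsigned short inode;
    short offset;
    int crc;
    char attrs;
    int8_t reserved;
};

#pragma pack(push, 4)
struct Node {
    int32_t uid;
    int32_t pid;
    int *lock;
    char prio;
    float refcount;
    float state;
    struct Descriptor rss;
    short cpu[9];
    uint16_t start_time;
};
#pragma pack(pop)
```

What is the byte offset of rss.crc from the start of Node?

32

Descriptor: 0..2  inode  (2B, 2-aligned); 2..4  offset  (2B, 2-aligned); 4..8  crc  (4B, 4-aligned); 8..9  attrs  (1B, 1-aligned); 9..10  reserved  (1B, 1-aligned); 10..12  -- tail padding (2B); sizeof = 12, alignof = 4
0..4  uid  (4B, 4-aligned)
4..8  pid  (4B, 4-aligned)
8..16  lock  (8B, 4-aligned)
16..17  prio  (1B, 1-aligned)
17..20  -- padding (3B)
20..24  refcount  (4B, 4-aligned)
24..28  state  (4B, 4-aligned)
28..40  rss  (12B, 4-aligned)
within Descriptor: crc at 4
28 + 4 = 32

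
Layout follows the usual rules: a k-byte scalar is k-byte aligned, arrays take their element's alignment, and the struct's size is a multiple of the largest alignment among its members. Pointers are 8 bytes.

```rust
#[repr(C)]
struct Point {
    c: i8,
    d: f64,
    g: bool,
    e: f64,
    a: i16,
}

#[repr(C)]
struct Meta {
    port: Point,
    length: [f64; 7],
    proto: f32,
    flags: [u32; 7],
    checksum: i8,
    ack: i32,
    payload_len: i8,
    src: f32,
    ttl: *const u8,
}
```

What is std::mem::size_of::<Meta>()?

Point: c at 0 (size 1, align 1) → ends 1; pad 7 to align 8 for d; d at 8 (size 8, align 8) → ends 16; g at 16 (size 1, align 1) → ends 17; pad 7 to align 8 for e; e at 24 (size 8, align 8) → ends 32; a at 32 (size 2, align 2) → ends 34; tail pad 6 to reach multiple of 8; total 40 bytes, alignment 8
port at 0 (size 40, align 8) → ends 40
length at 40 (size 56, align 8) → ends 96
proto at 96 (size 4, align 4) → ends 100
flags at 100 (size 28, align 4) → ends 128
checksum at 128 (size 1, align 1) → ends 129
pad 3 to align 4 for ack
ack at 132 (size 4, align 4) → ends 136
payload_len at 136 (size 1, align 1) → ends 137
pad 3 to align 4 for src
src at 140 (size 4, align 4) → ends 144
ttl at 144 (size 8, align 8) → ends 152
total 152 bytes, alignment 8

152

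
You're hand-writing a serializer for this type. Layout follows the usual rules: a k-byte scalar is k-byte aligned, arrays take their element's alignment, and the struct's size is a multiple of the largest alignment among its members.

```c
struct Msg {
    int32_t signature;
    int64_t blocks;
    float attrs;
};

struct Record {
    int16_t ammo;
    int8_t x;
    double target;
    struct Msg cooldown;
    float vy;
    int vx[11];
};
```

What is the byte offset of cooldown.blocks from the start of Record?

Msg: signature at 0 (size 4, align 4) → ends 4; pad 4 to align 8 for blocks; blocks at 8 (size 8, align 8) → ends 16; attrs at 16 (size 4, align 4) → ends 20; tail pad 4 to reach multiple of 8; total 24 bytes, alignment 8
ammo at 0 (size 2, align 2) → ends 2
x at 2 (size 1, align 1) → ends 3
pad 5 to align 8 for target
target at 8 (size 8, align 8) → ends 16
cooldown at 16 (size 24, align 8) → ends 40
within Msg: blocks at 8
16 + 8 = 24

24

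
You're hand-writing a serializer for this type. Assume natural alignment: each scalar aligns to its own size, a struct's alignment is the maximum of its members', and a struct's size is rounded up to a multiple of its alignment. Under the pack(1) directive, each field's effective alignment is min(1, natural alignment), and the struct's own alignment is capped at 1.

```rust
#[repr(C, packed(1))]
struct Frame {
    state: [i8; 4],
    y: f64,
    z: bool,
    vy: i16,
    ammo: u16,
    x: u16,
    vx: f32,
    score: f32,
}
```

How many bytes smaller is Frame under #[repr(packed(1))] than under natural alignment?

5

natural layout:
  @0: state [4B, align 1] → 4
  +4 pad (align 8)
  @8: y [8B, align 8] → 16
  @16: z [1B, align 1] → 17
  +1 pad (align 2)
  @18: vy [2B, align 2] → 20
  @20: ammo [2B, align 2] → 22
  @22: x [2B, align 2] → 24
  @24: vx [4B, align 4] → 28
  @28: score [4B, align 4] → 32
  size 32, align 8
packed(1) layout:
  @0: state [4B, align 1] → 4
  @4: y [8B, align 1] → 12
  @12: z [1B, align 1] → 13
  @13: vy [2B, align 1] → 15
  @15: ammo [2B, align 1] → 17
  @17: x [2B, align 1] → 19
  @19: vx [4B, align 1] → 23
  @23: score [4B, align 1] → 27
  size 27, align 1
32 − 27 = 5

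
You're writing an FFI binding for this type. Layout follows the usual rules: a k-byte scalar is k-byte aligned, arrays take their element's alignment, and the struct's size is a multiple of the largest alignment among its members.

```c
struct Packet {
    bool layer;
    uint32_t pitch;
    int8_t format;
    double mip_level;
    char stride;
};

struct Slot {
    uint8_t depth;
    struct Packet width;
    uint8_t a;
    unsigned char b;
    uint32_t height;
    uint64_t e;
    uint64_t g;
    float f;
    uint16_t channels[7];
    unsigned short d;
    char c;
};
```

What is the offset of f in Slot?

Packet: layer at 0 (size 1, align 1) → ends 1; pad 3 to align 4 for pitch; pitch at 4 (size 4, align 4) → ends 8; format at 8 (size 1, align 1) → ends 9; pad 7 to align 8 for mip_level; mip_level at 16 (size 8, align 8) → ends 24; stride at 24 (size 1, align 1) → ends 25; tail pad 7 to reach multiple of 8; total 32 bytes, alignment 8
depth at 0 (size 1, align 1) → ends 1
pad 7 to align 8 for width
width at 8 (size 32, align 8) → ends 40
a at 40 (size 1, align 1) → ends 41
b at 41 (size 1, align 1) → ends 42
pad 2 to align 4 for height
height at 44 (size 4, align 4) → ends 48
e at 48 (size 8, align 8) → ends 56
g at 56 (size 8, align 8) → ends 64
f at 64 (size 4, align 4) → ends 68

64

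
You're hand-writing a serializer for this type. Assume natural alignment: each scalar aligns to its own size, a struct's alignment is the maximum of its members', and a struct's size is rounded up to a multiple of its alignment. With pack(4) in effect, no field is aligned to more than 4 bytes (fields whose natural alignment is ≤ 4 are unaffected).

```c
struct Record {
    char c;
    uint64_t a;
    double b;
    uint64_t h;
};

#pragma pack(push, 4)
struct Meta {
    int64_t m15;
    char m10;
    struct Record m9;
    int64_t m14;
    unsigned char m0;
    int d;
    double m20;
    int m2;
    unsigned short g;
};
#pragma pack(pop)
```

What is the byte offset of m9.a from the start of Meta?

Record: c at 0 (size 1, align 1) → ends 1; pad 7 to align 8 for a; a at 8 (size 8, align 8) → ends 16; b at 16 (size 8, align 8) → ends 24; h at 24 (size 8, align 8) → ends 32; total 32 bytes, alignment 8
m15 at 0 (size 8, align 4) → ends 8
m10 at 8 (size 1, align 1) → ends 9
pad 3 to align 4 for m9
m9 at 12 (size 32, align 4) → ends 44
within Record: a at 8
12 + 8 = 20

20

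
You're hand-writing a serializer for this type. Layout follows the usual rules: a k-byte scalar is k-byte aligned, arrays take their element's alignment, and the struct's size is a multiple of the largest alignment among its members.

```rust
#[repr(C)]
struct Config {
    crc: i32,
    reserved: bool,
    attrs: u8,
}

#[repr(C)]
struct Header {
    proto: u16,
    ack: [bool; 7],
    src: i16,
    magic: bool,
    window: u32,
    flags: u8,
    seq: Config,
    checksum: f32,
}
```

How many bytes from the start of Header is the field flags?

Config: 0..4  crc  (4B, 4-aligned); 4..5  reserved  (1B, 1-aligned); 5..6  attrs  (1B, 1-aligned); 6..8  -- tail padding (2B); sizeof = 8, alignof = 4
0..2  proto  (2B, 2-aligned)
2..9  ack  (7B, 1-aligned)
9..10  -- padding (1B)
10..12  src  (2B, 2-aligned)
12..13  magic  (1B, 1-aligned)
13..16  -- padding (3B)
16..20  window  (4B, 4-aligned)
20..21  flags  (1B, 1-aligned)

20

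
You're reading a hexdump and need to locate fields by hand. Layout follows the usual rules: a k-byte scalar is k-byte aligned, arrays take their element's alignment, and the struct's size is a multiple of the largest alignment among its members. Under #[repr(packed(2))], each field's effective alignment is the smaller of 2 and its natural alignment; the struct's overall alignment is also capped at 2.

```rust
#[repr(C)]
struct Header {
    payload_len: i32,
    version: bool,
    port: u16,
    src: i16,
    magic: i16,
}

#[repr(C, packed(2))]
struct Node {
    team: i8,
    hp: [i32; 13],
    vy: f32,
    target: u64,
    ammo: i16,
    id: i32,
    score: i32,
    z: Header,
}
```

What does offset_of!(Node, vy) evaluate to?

54

Header: @0: payload_len [4B, align 4] → 4; @4: version [1B, align 1] → 5; +1 pad (align 2); @6: port [2B, align 2] → 8; @8: src [2B, align 2] → 10; @10: magic [2B, align 2] → 12; size 12, align 4
@0: team [1B, align 1] → 1
+1 pad (align 2)
@2: hp [52B, align 2] → 54
@54: vy [4B, align 2] → 58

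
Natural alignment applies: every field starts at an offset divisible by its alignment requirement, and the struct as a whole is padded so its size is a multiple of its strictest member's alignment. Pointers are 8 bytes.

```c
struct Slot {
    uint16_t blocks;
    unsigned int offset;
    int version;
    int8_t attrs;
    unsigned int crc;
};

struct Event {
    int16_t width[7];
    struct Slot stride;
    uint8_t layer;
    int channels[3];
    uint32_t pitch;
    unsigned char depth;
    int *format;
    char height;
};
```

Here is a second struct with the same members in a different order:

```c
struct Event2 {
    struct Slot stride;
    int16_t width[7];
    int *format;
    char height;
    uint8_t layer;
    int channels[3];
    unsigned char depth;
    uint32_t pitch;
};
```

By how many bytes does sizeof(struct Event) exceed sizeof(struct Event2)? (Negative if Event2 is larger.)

8

Slot: blocks at 0 (size 2, align 2) → ends 2; pad 2 to align 4 for offset; offset at 4 (size 4, align 4) → ends 8; version at 8 (size 4, align 4) → ends 12; attrs at 12 (size 1, align 1) → ends 13; pad 3 to align 4 for crc; crc at 16 (size 4, align 4) → ends 20; total 20 bytes, alignment 4
width at 0 (size 14, align 2) → ends 14
pad 2 to align 4 for stride
stride at 16 (size 20, align 4) → ends 36
layer at 36 (size 1, align 1) → ends 37
pad 3 to align 4 for channels
channels at 40 (size 12, align 4) → ends 52
pitch at 52 (size 4, align 4) → ends 56
depth at 56 (size 1, align 1) → ends 57
pad 7 to align 8 for format
format at 64 (size 8, align 8) → ends 72
height at 72 (size 1, align 1) → ends 73
tail pad 7 to reach multiple of 8
total 80 bytes, alignment 8
— Event2 —
stride at 0 (size 20, align 4) → ends 20
width at 20 (size 14, align 2) → ends 34
pad 6 to align 8 for format
format at 40 (size 8, align 8) → ends 48
height at 48 (size 1, align 1) → ends 49
layer at 49 (size 1, align 1) → ends 50
pad 2 to align 4 for channels
channels at 52 (size 12, align 4) → ends 64
depth at 64 (size 1, align 1) → ends 65
pad 3 to align 4 for pitch
pitch at 68 (size 4, align 4) → ends 72
total 72 bytes, alignment 8
80 − 72 = 8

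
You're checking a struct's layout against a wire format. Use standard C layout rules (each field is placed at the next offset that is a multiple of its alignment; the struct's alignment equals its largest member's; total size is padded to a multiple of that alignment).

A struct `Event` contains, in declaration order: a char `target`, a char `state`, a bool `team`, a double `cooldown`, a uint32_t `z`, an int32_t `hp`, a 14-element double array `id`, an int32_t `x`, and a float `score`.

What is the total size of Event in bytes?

144

@0: target [1B, align 1] → 1
@1: state [1B, align 1] → 2
@2: team [1B, align 1] → 3
+5 pad (align 8)
@8: cooldown [8B, align 8] → 16
@16: z [4B, align 4] → 20
@20: hp [4B, align 4] → 24
@24: id [112B, align 8] → 136
@136: x [4B, align 4] → 140
@140: score [4B, align 4] → 144
size 144, align 8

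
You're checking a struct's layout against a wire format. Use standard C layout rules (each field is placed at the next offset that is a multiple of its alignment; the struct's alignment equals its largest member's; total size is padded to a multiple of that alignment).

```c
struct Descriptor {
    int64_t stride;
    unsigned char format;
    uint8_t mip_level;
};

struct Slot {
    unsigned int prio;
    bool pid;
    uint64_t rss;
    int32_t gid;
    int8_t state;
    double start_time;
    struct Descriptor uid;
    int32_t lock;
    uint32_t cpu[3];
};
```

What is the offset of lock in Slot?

Descriptor: @0: stride [8B, align 8] → 8; @8: format [1B, align 1] → 9; @9: mip_level [1B, align 1] → 10; +6 tail pad (align 8); size 16, align 8
@0: prio [4B, align 4] → 4
@4: pid [1B, align 1] → 5
+3 pad (align 8)
@8: rss [8B, align 8] → 16
@16: gid [4B, align 4] → 20
@20: state [1B, align 1] → 21
+3 pad (align 8)
@24: start_time [8B, align 8] → 32
@32: uid [16B, align 8] → 48
@48: lock [4B, align 4] → 52

48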